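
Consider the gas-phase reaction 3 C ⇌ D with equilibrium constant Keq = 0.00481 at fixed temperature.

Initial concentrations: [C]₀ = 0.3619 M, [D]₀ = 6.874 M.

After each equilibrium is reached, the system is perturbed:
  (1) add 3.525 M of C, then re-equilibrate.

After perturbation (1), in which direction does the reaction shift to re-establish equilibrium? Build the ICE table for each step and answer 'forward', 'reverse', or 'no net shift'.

Direction: forward

Q₀ = 145 vs Keq = 0.00481 ⇒ Q>K, reverse
Step 1:
                  C         D
  Initial    0.3619     6.874
  Change      8.954    -2.985
  Equil       9.316     3.889
  solve Keq expr → x = -2.985; check Q = 0.00481
Then add 3.525 M of C.
Step 2:
                  C         D
  Initial     12.84     3.889
  Change     -2.826    0.9421
  Equil       10.01     4.831
  solve Keq expr → x = 0.9421; check Q = 0.00481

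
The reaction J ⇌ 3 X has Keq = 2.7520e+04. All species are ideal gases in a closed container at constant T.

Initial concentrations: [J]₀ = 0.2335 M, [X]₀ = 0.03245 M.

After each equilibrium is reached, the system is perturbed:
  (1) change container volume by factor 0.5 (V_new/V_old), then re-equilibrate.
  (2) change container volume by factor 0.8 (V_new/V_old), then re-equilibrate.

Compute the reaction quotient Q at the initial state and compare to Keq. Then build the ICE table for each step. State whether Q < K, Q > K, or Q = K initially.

Q₀ = 1.4634e-04 vs Keq = 2.7520e+04 ⇒ Q<K, forward
Step 1:
                   J          X
  init        0.2335    0.03245
  Δ          -0.2335     0.7005
  eq      1.4305e-05     0.7329
  solve Keq expr → x = 0.2335; check Q = 2.7520e+04
Then change container volume by factor 0.5 (V_new/V_old).
Step 2:
                   J          X
  init    2.8611e-05      1.466
  Δ       8.5772e-05 -2.5732e-04
  eq      1.1438e-04      1.466
  solve Keq expr → x = -8.5772e-05; check Q = 2.7520e+04
Then change container volume by factor 0.8 (V_new/V_old).
Step 3:
                   J          X
  init    1.4298e-04      1.832
  Δ       8.0337e-05 -2.4101e-04
  eq      2.2332e-04      1.832
  solve Keq expr → x = -8.0337e-05; check Q = 2.7520e+04

Q₀ = 1.4634e-04; Q < K (proceeds forward)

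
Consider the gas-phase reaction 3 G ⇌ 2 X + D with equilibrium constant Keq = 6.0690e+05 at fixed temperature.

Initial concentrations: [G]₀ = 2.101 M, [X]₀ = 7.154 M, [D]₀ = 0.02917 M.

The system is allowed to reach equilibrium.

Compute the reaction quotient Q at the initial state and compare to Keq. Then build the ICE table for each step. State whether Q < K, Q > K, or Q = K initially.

Q₀ = 0.161; Q < K (proceeds forward)

Q₀ = 0.161 vs Keq = 6.0690e+05 ⇒ Q<K, forward
Step 1:
                   G          X          D
  Initial      2.101      7.154    0.02917
  Change      -2.057      1.371     0.6856
  Equil      0.04407      8.525     0.7148
  solve Keq expr → x = 0.6856; check Q = 6.0690e+05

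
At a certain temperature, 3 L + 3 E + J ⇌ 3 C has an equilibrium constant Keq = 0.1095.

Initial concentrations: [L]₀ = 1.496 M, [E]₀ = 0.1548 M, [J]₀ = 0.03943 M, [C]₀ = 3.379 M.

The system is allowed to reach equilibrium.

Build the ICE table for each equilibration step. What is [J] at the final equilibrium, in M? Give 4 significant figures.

[J]_eq = 0.534 M

Q₀ = 7.8783e+04 vs Keq = 0.1095 ⇒ Q>K, reverse
Step 1:
                    L           E           J           C
  I             1.496      0.1548     0.03943       3.379
  C             1.484       1.484      0.4946      -1.484
  E              2.98       1.639       0.534       1.895
  solve Keq expr → x = -0.4946; check Q = 0.1095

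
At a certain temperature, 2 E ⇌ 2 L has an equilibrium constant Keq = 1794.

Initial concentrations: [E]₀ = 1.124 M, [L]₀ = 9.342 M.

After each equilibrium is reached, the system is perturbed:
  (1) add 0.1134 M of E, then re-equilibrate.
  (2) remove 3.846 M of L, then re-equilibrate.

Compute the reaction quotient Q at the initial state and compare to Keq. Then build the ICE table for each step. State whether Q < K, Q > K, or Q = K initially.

Q₀ = 69.08 vs Keq = 1794 ⇒ Q<K, forward
Step 1:
                    E           L
  I             1.124       9.342
  C           -0.8826      0.8826
  E            0.2414       10.22
  solve Keq expr → x = 0.4413; check Q = 1794
Then add 0.1134 M of E.
Step 2:
                    E           L
  I            0.3548       10.22
  C           -0.1108      0.1108
  E             0.244       10.34
  solve Keq expr → x = 0.05539; check Q = 1794
Then remove 3.846 M of L.
Step 3:
                    E           L
  I             0.244       6.489
  C          -0.08871     0.08871
  E            0.1553       6.578
  solve Keq expr → x = 0.04435; check Q = 1794

Q₀ = 69.08; Q < K (proceeds forward)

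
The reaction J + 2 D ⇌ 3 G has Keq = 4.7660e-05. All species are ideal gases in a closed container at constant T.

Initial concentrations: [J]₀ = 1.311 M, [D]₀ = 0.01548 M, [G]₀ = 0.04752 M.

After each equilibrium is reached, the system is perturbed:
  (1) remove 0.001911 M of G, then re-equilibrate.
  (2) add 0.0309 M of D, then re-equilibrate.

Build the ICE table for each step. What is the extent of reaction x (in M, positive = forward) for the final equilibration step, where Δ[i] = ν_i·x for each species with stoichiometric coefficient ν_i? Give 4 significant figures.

Q₀ = 0.3416 vs Keq = 4.7660e-05 ⇒ Q>K, reverse
Step 1:
                   J          D          G
  I            1.311    0.01548    0.04752
  C          0.01419    0.02838   -0.04257
  E            1.325    0.04386   0.004953
  solve Keq expr → x = -0.01419; check Q = 4.7660e-05
Then remove 0.001911 M of G.
Step 2:
                   J          D          G
  I            1.325    0.04386   0.003042
  C       -6.0619e-04  -0.001212   0.001819
  E            1.325    0.04265    0.00486
  solve Keq expr → x = 6.0619e-04; check Q = 4.7660e-05
Then add 0.0309 M of D.
Step 3:
                   J          D          G
  I            1.325    0.07355    0.00486
  C       -6.8053e-04  -0.001361   0.002042
  E            1.324    0.07218   0.006902
  solve Keq expr → x = 6.8053e-04; check Q = 4.7660e-05

x = 6.8053e-04 M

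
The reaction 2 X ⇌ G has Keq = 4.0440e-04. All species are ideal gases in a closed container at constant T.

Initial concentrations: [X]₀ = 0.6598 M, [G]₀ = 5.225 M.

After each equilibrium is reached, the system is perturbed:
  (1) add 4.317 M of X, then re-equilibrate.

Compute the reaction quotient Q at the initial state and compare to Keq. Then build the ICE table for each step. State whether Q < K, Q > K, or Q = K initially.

Q₀ = 12; Q > K (proceeds reverse)

Q₀ = 12 vs Keq = 4.0440e-04 ⇒ Q>K, reverse
Step 1:
                   X          G
  init        0.6598      5.225
  Δ            10.35     -5.176
  eq           11.01    0.04904
  solve Keq expr → x = -5.176; check Q = 4.0440e-04
Then add 4.317 M of X.
Step 2:
                   X          G
  init         15.33    0.04904
  Δ         -0.08975    0.04488
  eq           15.24    0.09391
  solve Keq expr → x = 0.04488; check Q = 4.0440e-04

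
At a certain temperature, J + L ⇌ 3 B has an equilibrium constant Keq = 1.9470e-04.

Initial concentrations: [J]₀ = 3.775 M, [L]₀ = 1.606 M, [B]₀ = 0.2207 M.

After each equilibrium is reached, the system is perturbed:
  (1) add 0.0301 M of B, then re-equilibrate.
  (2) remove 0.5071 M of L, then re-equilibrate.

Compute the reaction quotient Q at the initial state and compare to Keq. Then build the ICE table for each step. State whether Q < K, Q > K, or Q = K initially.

Q₀ = 0.001773 vs Keq = 1.9470e-04 ⇒ Q>K, reverse
Step 1:
                  J         L         B
  Initial     3.775     1.606    0.2207
  Change    0.03794   0.03794   -0.1138
  Equil       3.813     1.644    0.1069
  solve Keq expr → x = -0.03794; check Q = 1.9470e-04
Then add 0.0301 M of B.
Step 2:
                  J         L         B
  Initial     3.813     1.644     0.137
  Change   0.009931  0.009931  -0.02979
  Equil       3.823     1.654    0.1072
  solve Keq expr → x = -0.009931; check Q = 1.9470e-04
Then remove 0.5071 M of L.
Step 3:
                  J         L         B
  Initial     3.823     1.147    0.1072
  Change   0.004056  0.004056  -0.01217
  Equil       3.827     1.151     0.095
  solve Keq expr → x = -0.004056; check Q = 1.9470e-04

Q₀ = 0.001773; Q > K (proceeds reverse)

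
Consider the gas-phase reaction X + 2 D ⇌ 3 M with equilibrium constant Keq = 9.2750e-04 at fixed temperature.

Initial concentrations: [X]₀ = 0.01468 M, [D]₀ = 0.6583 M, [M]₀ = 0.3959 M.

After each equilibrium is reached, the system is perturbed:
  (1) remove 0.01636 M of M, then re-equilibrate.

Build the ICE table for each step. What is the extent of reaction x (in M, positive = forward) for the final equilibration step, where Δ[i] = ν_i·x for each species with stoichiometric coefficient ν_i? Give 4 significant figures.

x = 0.005135 M

Q₀ = 9.754 vs Keq = 9.2750e-04 ⇒ Q>K, reverse
Step 1:
                    X           D           M
  I           0.01468      0.6583      0.3959
  C            0.1167      0.2333       -0.35
  E            0.1313      0.8916     0.04592
  solve Keq expr → x = -0.1167; check Q = 9.2750e-04
Then remove 0.01636 M of M.
Step 2:
                    X           D           M
  I            0.1313      0.8916     0.02956
  C         -0.005135    -0.01027      0.0154
  E            0.1262      0.8813     0.04497
  solve Keq expr → x = 0.005135; check Q = 9.2750e-04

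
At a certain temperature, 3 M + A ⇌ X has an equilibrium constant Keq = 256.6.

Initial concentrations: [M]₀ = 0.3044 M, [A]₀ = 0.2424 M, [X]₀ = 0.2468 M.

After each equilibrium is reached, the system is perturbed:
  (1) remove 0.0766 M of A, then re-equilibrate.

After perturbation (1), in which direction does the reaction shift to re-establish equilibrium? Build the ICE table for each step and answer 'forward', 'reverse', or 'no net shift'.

Direction: reverse

Q₀ = 36.1 vs Keq = 256.6 ⇒ Q<K, forward
Step 1:
                   M          A          X
  Initial     0.3044     0.2424     0.2468
  Change     -0.1266   -0.04219    0.04219
  Equil       0.1778     0.2002      0.289
  solve Keq expr → x = 0.04219; check Q = 256.6
Then remove 0.0766 M of A.
Step 2:
                   M          A          X
  Initial     0.1778     0.1236      0.289
  Change     0.02463    0.00821   -0.00821
  Equil       0.2025     0.1318     0.2808
  solve Keq expr → x = -0.00821; check Q = 256.6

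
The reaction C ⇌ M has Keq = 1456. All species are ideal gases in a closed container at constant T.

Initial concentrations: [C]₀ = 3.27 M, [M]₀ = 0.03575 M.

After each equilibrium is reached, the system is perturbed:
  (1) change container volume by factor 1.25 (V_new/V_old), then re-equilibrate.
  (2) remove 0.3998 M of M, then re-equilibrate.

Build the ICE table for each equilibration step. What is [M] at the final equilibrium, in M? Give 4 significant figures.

Q₀ = 0.01093 vs Keq = 1456 ⇒ Q<K, forward
Step 1:
                   C          M
  I             3.27    0.03575
  C           -3.268      3.268
  E         0.002269      3.303
  solve Keq expr → x = 3.268; check Q = 1456
Then change container volume by factor 1.25 (V_new/V_old).
Step 2:
                   C          M
  I         0.001815      2.643
  C                0          0
  E         0.001815      2.643
  solve Keq expr → x = 0; check Q = 1456
Then remove 0.3998 M of M.
Step 3:
                   C          M
  I         0.001815      2.243
  C       -2.7440e-04 2.7440e-04
  E         0.001541      2.243
  solve Keq expr → x = 2.7440e-04; check Q = 1456

[M]_eq = 2.243 M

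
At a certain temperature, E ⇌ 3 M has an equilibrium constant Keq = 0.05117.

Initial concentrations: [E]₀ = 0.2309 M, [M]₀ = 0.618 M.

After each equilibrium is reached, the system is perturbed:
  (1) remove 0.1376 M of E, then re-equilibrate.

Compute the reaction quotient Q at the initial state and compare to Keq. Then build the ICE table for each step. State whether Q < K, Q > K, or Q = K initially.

Q₀ = 1.022; Q > K (proceeds reverse)

Q₀ = 1.022 vs Keq = 0.05117 ⇒ Q>K, reverse
Step 1:
                    E           M
  Initial      0.2309       0.618
  Change       0.1188     -0.3564
  Equil        0.3497      0.2616
  solve Keq expr → x = -0.1188; check Q = 0.05117
Then remove 0.1376 M of E.
Step 2:
                    E           M
  Initial      0.2121      0.2616
  Change      0.01202    -0.03605
  Equil        0.2241      0.2255
  solve Keq expr → x = -0.01202; check Q = 0.05117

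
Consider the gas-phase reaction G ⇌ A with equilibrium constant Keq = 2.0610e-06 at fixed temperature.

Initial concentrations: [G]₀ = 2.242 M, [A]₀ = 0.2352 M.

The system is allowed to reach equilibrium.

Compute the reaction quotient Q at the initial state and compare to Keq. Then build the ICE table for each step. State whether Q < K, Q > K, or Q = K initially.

Q₀ = 0.1049; Q > K (proceeds reverse)

Q₀ = 0.1049 vs Keq = 2.0610e-06 ⇒ Q>K, reverse
Step 1:
                    G           A
  Initial       2.242      0.2352
  Change       0.2352     -0.2352
  Equil         2.477  5.1055e-06
  solve Keq expr → x = -0.2352; check Q = 2.0610e-06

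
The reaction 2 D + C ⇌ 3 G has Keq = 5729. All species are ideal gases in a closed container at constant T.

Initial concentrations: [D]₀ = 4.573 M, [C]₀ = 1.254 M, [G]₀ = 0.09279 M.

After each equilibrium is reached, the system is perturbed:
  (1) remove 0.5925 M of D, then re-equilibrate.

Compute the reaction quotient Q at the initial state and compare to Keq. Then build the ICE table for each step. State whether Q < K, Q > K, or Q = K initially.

Q₀ = 3.0465e-05 vs Keq = 5729 ⇒ Q<K, forward
Step 1:
                  D         C         G
  Initial     4.573     1.254   0.09279
  Change     -2.503    -1.252     3.755
  Equil        2.07  0.002322     3.848
  solve Keq expr → x = 1.252; check Q = 5729
Then remove 0.5925 M of D.
Step 2:
                  D         C         G
  Initial     1.477  0.002322     3.848
  Change   0.004372  0.002186 -0.006558
  Equil       1.482  0.004507     3.841
  solve Keq expr → x = -0.002186; check Q = 5729

Q₀ = 3.0465e-05; Q < K (proceeds forward)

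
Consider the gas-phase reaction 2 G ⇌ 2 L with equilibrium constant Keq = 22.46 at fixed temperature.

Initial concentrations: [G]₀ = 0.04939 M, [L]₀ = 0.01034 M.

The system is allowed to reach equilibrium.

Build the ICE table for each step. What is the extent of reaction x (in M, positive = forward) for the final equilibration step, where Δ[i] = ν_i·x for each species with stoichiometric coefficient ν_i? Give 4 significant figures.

x = 0.01949 M

Q₀ = 0.04383 vs Keq = 22.46 ⇒ Q<K, forward
Step 1:
                  G         L
  init      0.04939   0.01034
  Δ        -0.03898   0.03898
  eq        0.01041   0.04932
  solve Keq expr → x = 0.01949; check Q = 22.46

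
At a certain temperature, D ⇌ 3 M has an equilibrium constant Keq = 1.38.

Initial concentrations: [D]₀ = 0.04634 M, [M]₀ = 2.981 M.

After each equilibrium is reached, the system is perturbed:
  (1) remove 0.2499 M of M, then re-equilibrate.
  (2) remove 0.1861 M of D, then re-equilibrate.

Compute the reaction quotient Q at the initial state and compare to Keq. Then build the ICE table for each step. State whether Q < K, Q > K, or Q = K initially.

Q₀ = 571.6 vs Keq = 1.38 ⇒ Q>K, reverse
Step 1:
                   D          M
  init       0.04634      2.981
  Δ           0.6627     -1.988
  eq          0.7091     0.9928
  solve Keq expr → x = -0.6627; check Q = 1.38
Then remove 0.2499 M of M.
Step 2:
                   D          M
  init        0.7091     0.7429
  Δ         -0.07174     0.2152
  eq          0.6373     0.9581
  solve Keq expr → x = 0.07174; check Q = 1.38
Then remove 0.1861 M of D.
Step 3:
                   D          M
  init        0.4512     0.9581
  Δ          0.02879   -0.08638
  eq            0.48     0.8717
  solve Keq expr → x = -0.02879; check Q = 1.38

Q₀ = 571.6; Q > K (proceeds reverse)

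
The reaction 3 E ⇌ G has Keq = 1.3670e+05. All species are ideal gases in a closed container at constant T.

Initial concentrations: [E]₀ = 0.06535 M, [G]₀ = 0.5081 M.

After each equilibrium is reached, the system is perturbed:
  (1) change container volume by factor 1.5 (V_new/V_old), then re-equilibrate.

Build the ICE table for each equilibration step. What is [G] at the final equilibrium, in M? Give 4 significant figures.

[G]_eq = 0.3487 M

Q₀ = 1821 vs Keq = 1.3670e+05 ⇒ Q<K, forward
Step 1:
                  E         G
  init      0.06535    0.5081
  Δ        -0.04969   0.01656
  eq        0.01566    0.5247
  solve Keq expr → x = 0.01656; check Q = 1.3670e+05
Then change container volume by factor 1.5 (V_new/V_old).
Step 2:
                  E         G
  init      0.01044    0.3498
  Δ        0.003226 -0.001075
  eq        0.01366    0.3487
  solve Keq expr → x = -0.001075; check Q = 1.3670e+05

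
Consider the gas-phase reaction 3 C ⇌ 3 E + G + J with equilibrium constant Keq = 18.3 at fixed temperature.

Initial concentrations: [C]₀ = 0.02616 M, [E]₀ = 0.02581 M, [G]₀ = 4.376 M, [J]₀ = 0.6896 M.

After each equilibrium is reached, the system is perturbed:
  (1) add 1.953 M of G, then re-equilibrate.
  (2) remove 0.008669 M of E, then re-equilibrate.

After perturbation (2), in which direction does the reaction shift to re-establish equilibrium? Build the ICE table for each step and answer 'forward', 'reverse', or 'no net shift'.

Direction: forward

Q₀ = 2.898 vs Keq = 18.3 ⇒ Q<K, forward
Step 1:
                  C         E         G         J
  init      0.02616   0.02581     4.376    0.6896
  Δ       -0.007737  0.007737  0.002579  0.002579
  eq        0.01842   0.03355     4.379    0.6922
  solve Keq expr → x = 0.002579; check Q = 18.3
Then add 1.953 M of G.
Step 2:
                  C         E         G         J
  init      0.01842   0.03355     6.332    0.6922
  Δ        0.001484 -0.001484 -4.9451e-04 -4.9451e-04
  eq        0.01991   0.03206     6.331    0.6917
  solve Keq expr → x = -4.9451e-04; check Q = 18.3
Then remove 0.008669 M of E.
Step 3:
                  C         E         G         J
  init      0.01991   0.02339     6.331    0.6917
  Δ       -0.003314  0.003314  0.001105  0.001105
  eq        0.01659   0.02671     6.332    0.6928
  solve Keq expr → x = 0.001105; check Q = 18.3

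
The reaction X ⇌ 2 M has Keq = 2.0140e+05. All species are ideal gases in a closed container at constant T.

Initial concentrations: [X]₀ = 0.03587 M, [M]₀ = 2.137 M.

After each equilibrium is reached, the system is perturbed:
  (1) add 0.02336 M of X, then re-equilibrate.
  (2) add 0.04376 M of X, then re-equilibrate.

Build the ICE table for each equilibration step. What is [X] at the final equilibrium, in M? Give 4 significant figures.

Q₀ = 127.3 vs Keq = 2.0140e+05 ⇒ Q<K, forward
Step 1:
                    X           M
  init        0.03587       2.137
  Δ          -0.03585     0.07169
  eq       2.4222e-05       2.209
  solve Keq expr → x = 0.03585; check Q = 2.0140e+05
Then add 0.02336 M of X.
Step 2:
                    X           M
  init        0.02338       2.209
  Δ          -0.02336     0.04672
  eq       2.5258e-05       2.255
  solve Keq expr → x = 0.02336; check Q = 2.0140e+05
Then add 0.04376 M of X.
Step 3:
                    X           M
  init        0.04379       2.255
  Δ          -0.04376     0.08752
  eq       2.7256e-05       2.343
  solve Keq expr → x = 0.04376; check Q = 2.0140e+05

[X]_eq = 2.7256e-05 M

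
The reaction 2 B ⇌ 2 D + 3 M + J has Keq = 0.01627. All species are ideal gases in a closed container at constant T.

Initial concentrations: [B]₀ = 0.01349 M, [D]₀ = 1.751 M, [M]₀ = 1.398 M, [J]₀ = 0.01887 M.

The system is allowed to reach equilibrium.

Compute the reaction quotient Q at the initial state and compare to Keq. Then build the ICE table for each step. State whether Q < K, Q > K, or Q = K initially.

Q₀ = 868.6 vs Keq = 0.01627 ⇒ Q>K, reverse
Step 1:
                   B          D          M          J
  I          0.01349      1.751      1.398    0.01887
  C          0.03773   -0.03773   -0.05659   -0.01886
  E          0.05122      1.713      1.341 6.0242e-06
  solve Keq expr → x = -0.01886; check Q = 0.01627

Q₀ = 868.6; Q > K (proceeds reverse)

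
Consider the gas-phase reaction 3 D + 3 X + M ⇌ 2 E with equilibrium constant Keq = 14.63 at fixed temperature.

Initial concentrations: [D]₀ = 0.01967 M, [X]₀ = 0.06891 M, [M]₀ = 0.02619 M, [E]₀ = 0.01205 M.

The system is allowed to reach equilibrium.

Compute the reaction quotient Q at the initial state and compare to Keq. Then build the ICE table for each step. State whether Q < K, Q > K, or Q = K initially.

Q₀ = 2.2263e+06 vs Keq = 14.63 ⇒ Q>K, reverse
Step 1:
                  D         X         M         E
  init      0.01967   0.06891   0.02619   0.01205
  Δ         0.01788   0.01788  0.005961  -0.01192
  eq        0.03755   0.08679   0.03215 1.2762e-04
  solve Keq expr → x = -0.005961; check Q = 14.63

Q₀ = 2.2263e+06; Q > K (proceeds reverse)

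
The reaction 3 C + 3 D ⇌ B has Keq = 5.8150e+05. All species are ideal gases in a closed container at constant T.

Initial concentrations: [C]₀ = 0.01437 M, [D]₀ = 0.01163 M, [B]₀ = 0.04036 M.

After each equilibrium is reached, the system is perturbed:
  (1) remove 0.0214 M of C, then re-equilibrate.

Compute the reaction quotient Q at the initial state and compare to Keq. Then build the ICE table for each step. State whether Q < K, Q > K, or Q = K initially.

Q₀ = 8.6465e+09 vs Keq = 5.8150e+05 ⇒ Q>K, reverse
Step 1:
                   C          D          B
  init       0.01437    0.01163    0.04036
  Δ          0.04619    0.04619    -0.0154
  eq         0.06056    0.05782    0.02496
  solve Keq expr → x = -0.0154; check Q = 5.8150e+05
Then remove 0.0214 M of C.
Step 2:
                   C          D          B
  init       0.03916    0.05782    0.02496
  Δ          0.01003    0.01003  -0.003344
  eq         0.04919    0.06785    0.02162
  solve Keq expr → x = -0.003344; check Q = 5.8150e+05

Q₀ = 8.6465e+09; Q > K (proceeds reverse)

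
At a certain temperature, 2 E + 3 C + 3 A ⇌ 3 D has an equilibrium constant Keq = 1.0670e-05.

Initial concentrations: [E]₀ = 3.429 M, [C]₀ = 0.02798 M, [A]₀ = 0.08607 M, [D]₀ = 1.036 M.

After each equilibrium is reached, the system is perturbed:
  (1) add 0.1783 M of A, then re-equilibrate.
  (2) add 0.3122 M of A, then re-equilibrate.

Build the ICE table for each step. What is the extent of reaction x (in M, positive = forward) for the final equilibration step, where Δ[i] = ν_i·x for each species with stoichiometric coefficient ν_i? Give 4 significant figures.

x = 0.005053 M

Q₀ = 6.7709e+06 vs Keq = 1.0670e-05 ⇒ Q>K, reverse
Step 1:
                    E           C           A           D
  I             3.429     0.02798     0.08607       1.036
  C            0.6507      0.9761      0.9761     -0.9761
  E              4.08       1.004       1.062     0.05994
  solve Keq expr → x = -0.3254; check Q = 1.0670e-05
Then add 0.1783 M of A.
Step 2:
                    E           C           A           D
  I              4.08       1.004        1.24     0.05994
  C          -0.00592    -0.00888    -0.00888     0.00888
  E             4.074      0.9952       1.232     0.06882
  solve Keq expr → x = 0.00296; check Q = 1.0670e-05
Then add 0.3122 M of A.
Step 3:
                    E           C           A           D
  I             4.074      0.9952       1.544     0.06882
  C          -0.01011    -0.01516    -0.01516     0.01516
  E             4.064        0.98       1.529     0.08398
  solve Keq expr → x = 0.005053; check Q = 1.0670e-05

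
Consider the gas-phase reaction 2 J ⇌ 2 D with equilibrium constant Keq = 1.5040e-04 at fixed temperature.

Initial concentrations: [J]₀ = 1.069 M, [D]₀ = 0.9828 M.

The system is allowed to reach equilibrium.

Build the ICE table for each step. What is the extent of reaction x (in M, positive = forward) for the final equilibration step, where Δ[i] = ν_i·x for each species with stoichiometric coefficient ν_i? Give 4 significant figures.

x = -0.479 M

Q₀ = 0.8452 vs Keq = 1.5040e-04 ⇒ Q>K, reverse
Step 1:
                    J           D
  I             1.069      0.9828
  C            0.9579     -0.9579
  E             2.027     0.02486
  solve Keq expr → x = -0.479; check Q = 1.5040e-04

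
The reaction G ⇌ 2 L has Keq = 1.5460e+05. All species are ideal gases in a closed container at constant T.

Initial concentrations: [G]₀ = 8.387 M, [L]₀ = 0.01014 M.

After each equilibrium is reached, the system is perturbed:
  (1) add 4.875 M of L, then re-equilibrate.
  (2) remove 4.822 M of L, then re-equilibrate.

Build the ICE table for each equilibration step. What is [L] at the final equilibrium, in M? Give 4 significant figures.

[L]_eq = 16.83 M

Q₀ = 1.2259e-05 vs Keq = 1.5460e+05 ⇒ Q<K, forward
Step 1:
                    G           L
  init          8.387     0.01014
  Δ            -8.385       16.77
  eq         0.001821       16.78
  solve Keq expr → x = 8.385; check Q = 1.5460e+05
Then add 4.875 M of L.
Step 2:
                    G           L
  init       0.001821       21.66
  Δ          0.001211   -0.002423
  eq         0.003033       21.65
  solve Keq expr → x = -0.001211; check Q = 1.5460e+05
Then remove 4.822 M of L.
Step 3:
                    G           L
  init       0.003033       16.83
  Δ           -0.0012      0.0024
  eq         0.001833       16.83
  solve Keq expr → x = 0.0012; check Q = 1.5460e+05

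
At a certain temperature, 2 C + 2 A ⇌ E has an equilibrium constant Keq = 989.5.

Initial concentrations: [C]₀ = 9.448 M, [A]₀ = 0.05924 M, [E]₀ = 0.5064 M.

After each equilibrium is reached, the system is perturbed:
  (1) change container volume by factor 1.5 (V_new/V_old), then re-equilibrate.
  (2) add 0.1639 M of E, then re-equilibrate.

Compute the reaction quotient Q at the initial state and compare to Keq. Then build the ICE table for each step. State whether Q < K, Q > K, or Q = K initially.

Q₀ = 1.617 vs Keq = 989.5 ⇒ Q<K, forward
Step 1:
                  C         A         E
  I           9.448   0.05924    0.5064
  C        -0.05676  -0.05676   0.02838
  E           9.391  0.002475    0.5348
  solve Keq expr → x = 0.02838; check Q = 989.5
Then change container volume by factor 1.5 (V_new/V_old).
Step 2:
                  C         A         E
  I           6.261   0.00165    0.3565
  C        0.001378  0.001378 -6.8895e-04
  E           6.262  0.003028    0.3558
  solve Keq expr → x = -6.8895e-04; check Q = 989.5
Then add 0.1639 M of E.
Step 3:
                  C         A         E
  I           6.262  0.003028    0.5197
  C       6.3008e-04 6.3008e-04 -3.1504e-04
  E           6.263  0.003658    0.5194
  solve Keq expr → x = -3.1504e-04; check Q = 989.5

Q₀ = 1.617; Q < K (proceeds forward)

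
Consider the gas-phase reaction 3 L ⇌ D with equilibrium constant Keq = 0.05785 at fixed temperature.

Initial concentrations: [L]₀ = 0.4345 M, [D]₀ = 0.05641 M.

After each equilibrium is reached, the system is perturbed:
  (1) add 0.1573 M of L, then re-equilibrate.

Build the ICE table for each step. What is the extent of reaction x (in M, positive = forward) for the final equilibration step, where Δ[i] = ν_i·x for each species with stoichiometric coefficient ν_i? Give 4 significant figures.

Q₀ = 0.6877 vs Keq = 0.05785 ⇒ Q>K, reverse
Step 1:
                  L         D
  Initial    0.4345   0.05641
  Change     0.1369  -0.04562
  Equil      0.5714   0.01079
  solve Keq expr → x = -0.04562; check Q = 0.05785
Then add 0.1573 M of L.
Step 2:
                  L         D
  Initial    0.7287   0.01079
  Change   -0.02746  0.009154
  Equil      0.7012   0.01994
  solve Keq expr → x = 0.009154; check Q = 0.05785

x = 0.009154 M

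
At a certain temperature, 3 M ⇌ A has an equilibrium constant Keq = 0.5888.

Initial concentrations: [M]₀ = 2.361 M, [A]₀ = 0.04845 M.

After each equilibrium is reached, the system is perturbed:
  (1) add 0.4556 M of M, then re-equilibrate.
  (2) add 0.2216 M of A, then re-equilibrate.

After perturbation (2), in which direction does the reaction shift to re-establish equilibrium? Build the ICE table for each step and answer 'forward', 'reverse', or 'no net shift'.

Q₀ = 0.003681 vs Keq = 0.5888 ⇒ Q<K, forward
Step 1:
                   M          A
  I            2.361    0.04845
  C           -1.404     0.4679
  E           0.9572     0.5164
  solve Keq expr → x = 0.4679; check Q = 0.5888
Then add 0.4556 M of M.
Step 2:
                   M          A
  I            1.413     0.5164
  C          -0.3825     0.1275
  E             1.03     0.6439
  solve Keq expr → x = 0.1275; check Q = 0.5888
Then add 0.2216 M of A.
Step 3:
                   M          A
  I             1.03     0.8655
  C          0.09301     -0.031
  E            1.123     0.8345
  solve Keq expr → x = -0.031; check Q = 0.5888

Direction: reverse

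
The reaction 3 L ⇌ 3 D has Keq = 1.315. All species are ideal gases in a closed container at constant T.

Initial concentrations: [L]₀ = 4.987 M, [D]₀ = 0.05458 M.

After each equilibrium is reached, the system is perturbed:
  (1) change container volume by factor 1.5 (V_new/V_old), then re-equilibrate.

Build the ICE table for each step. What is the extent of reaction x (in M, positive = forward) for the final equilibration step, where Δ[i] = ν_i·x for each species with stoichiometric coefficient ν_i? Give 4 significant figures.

x = 0 M

Q₀ = 1.3109e-06 vs Keq = 1.315 ⇒ Q<K, forward
Step 1:
                   L          D
  I            4.987    0.05458
  C           -2.581      2.581
  E            2.406      2.636
  solve Keq expr → x = 0.8604; check Q = 1.315
Then change container volume by factor 1.5 (V_new/V_old).
Step 2:
                   L          D
  I            1.604      1.757
  C                0          0
  E            1.604      1.757
  solve Keq expr → x = 0; check Q = 1.315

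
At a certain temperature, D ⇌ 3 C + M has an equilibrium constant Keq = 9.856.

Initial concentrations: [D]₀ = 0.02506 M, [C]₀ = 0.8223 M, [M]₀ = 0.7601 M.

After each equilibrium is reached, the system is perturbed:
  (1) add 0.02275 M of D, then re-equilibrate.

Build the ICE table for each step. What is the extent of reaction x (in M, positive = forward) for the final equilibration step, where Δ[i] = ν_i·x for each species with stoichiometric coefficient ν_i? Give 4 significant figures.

x = 0.01511 M

Q₀ = 16.86 vs Keq = 9.856 ⇒ Q>K, reverse
Step 1:
                    D           C           M
  Initial     0.02506      0.8223      0.7601
  Change      0.01189    -0.03567    -0.01189
  Equil       0.03695      0.7866      0.7482
  solve Keq expr → x = -0.01189; check Q = 9.856
Then add 0.02275 M of D.
Step 2:
                    D           C           M
  Initial      0.0597      0.7866      0.7482
  Change     -0.01511     0.04532     0.01511
  Equil        0.0446      0.8319      0.7633
  solve Keq expr → x = 0.01511; check Q = 9.856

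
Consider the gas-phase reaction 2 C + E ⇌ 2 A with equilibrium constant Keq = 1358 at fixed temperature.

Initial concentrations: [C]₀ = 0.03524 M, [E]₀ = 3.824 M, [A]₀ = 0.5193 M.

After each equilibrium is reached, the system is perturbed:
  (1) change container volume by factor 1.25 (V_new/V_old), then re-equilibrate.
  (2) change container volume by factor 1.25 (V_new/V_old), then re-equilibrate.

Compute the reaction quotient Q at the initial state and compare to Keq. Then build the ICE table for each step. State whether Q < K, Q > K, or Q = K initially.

Q₀ = 56.79 vs Keq = 1358 ⇒ Q<K, forward
Step 1:
                  C         E         A
  init      0.03524     3.824    0.5193
  Δ        -0.02764  -0.01382   0.02764
  eq       0.007604      3.81    0.5469
  solve Keq expr → x = 0.01382; check Q = 1358
Then change container volume by factor 1.25 (V_new/V_old).
Step 2:
                  C         E         A
  init     0.006083     3.048    0.4375
  Δ       7.0660e-04 3.5330e-04 -7.0660e-04
  eq       0.006789     3.048    0.4368
  solve Keq expr → x = -3.5330e-04; check Q = 1358
Then change container volume by factor 1.25 (V_new/V_old).
Step 3:
                  C         E         A
  init     0.005432     2.439    0.3495
  Δ       6.2977e-04 3.1489e-04 -6.2977e-04
  eq       0.006061     2.439    0.3488
  solve Keq expr → x = -3.1489e-04; check Q = 1358

Q₀ = 56.79; Q < K (proceeds forward)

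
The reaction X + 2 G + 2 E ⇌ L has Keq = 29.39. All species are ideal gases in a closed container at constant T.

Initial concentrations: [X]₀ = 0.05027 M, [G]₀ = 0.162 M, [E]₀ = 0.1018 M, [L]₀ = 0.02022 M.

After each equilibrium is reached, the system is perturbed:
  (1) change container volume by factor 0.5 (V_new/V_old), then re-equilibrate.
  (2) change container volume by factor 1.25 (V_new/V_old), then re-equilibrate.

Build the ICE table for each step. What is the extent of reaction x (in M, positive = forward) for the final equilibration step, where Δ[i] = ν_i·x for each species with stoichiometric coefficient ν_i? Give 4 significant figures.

Q₀ = 1479 vs Keq = 29.39 ⇒ Q>K, reverse
Step 1:
                   X          G          E          L
  Initial    0.05027      0.162     0.1018    0.02022
  Change     0.01866    0.03732    0.03732   -0.01866
  Equil      0.06893     0.1993     0.1391   0.001558
  solve Keq expr → x = -0.01866; check Q = 29.39
Then change container volume by factor 0.5 (V_new/V_old).
Step 2:
                   X          G          E          L
  Initial     0.1379     0.3986     0.2782   0.003116
  Change    -0.02114   -0.04228   -0.04228    0.02114
  Equil       0.1167     0.3564      0.236    0.02426
  solve Keq expr → x = 0.02114; check Q = 29.39
Then change container volume by factor 1.25 (V_new/V_old).
Step 3:
                   X          G          E          L
  Initial    0.09338     0.2851     0.1888    0.01941
  Change    0.008054    0.01611    0.01611  -0.008054
  Equil       0.1014     0.3012     0.2049    0.01135
  solve Keq expr → x = -0.008054; check Q = 29.39

x = -0.008054 M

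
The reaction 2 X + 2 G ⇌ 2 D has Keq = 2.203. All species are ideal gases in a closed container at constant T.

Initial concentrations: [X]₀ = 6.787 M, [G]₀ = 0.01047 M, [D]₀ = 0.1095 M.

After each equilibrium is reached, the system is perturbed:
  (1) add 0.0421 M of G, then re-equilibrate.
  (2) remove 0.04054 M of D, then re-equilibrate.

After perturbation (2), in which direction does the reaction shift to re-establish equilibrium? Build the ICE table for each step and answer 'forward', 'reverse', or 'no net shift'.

Direction: forward

Q₀ = 2.375 vs Keq = 2.203 ⇒ Q>K, reverse
Step 1:
                    X           G           D
  Initial       6.787     0.01047      0.1095
  Change   3.6334e-04  3.6334e-04 -3.6334e-04
  Equil         6.787     0.01083      0.1091
  solve Keq expr → x = -1.8167e-04; check Q = 2.203
Then add 0.0421 M of G.
Step 2:
                    X           G           D
  Initial       6.787     0.05293      0.1091
  Change     -0.03822    -0.03822     0.03822
  Equil         6.749     0.01471      0.1474
  solve Keq expr → x = 0.01911; check Q = 2.203
Then remove 0.04054 M of D.
Step 3:
                    X           G           D
  Initial       6.749     0.01471      0.1068
  Change    -0.003674   -0.003674    0.003674
  Equil         6.745     0.01104      0.1105
  solve Keq expr → x = 0.001837; check Q = 2.203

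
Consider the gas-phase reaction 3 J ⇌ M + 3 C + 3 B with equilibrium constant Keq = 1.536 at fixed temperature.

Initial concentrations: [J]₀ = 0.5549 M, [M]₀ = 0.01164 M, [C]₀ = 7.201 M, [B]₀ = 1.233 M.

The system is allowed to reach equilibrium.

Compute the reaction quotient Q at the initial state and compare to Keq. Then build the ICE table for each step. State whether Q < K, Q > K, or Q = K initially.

Q₀ = 47.68; Q > K (proceeds reverse)

Q₀ = 47.68 vs Keq = 1.536 ⇒ Q>K, reverse
Step 1:
                   J          M          C          B
  I           0.5549    0.01164      7.201      1.233
  C          0.03344   -0.01115   -0.03344   -0.03344
  E           0.5883 4.9216e-04      7.168        1.2
  solve Keq expr → x = -0.01115; check Q = 1.536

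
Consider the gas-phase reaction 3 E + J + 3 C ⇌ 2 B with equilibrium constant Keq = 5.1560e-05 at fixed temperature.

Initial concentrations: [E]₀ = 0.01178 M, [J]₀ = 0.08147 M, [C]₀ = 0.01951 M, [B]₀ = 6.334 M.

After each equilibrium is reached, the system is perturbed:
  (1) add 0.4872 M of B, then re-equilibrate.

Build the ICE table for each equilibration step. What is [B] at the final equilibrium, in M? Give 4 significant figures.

[B]_eq = 2.637 M

Q₀ = 4.0565e+13 vs Keq = 5.1560e-05 ⇒ Q>K, reverse
Step 1:
                  E         J         C         B
  Initial   0.01178   0.08147   0.01951     6.334
  Change       6.04     2.013      6.04    -4.026
  Equil       6.052     2.095     6.059     2.308
  solve Keq expr → x = -2.013; check Q = 5.1560e-05
Then add 0.4872 M of B.
Step 2:
                  E         J         C         B
  Initial     6.052     2.095     6.059     2.795
  Change     0.2366   0.07887    0.2366   -0.1577
  Equil       6.288     2.174     6.296     2.637
  solve Keq expr → x = -0.07887; check Q = 5.1560e-05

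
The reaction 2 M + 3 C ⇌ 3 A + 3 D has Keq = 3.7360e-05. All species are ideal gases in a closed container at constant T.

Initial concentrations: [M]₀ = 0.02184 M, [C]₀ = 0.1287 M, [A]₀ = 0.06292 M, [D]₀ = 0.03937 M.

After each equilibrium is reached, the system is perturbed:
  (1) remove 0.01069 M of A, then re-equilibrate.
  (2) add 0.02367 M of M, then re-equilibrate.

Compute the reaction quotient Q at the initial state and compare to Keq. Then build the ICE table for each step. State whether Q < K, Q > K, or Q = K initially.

Q₀ = 0.01495; Q > K (proceeds reverse)

Q₀ = 0.01495 vs Keq = 3.7360e-05 ⇒ Q>K, reverse
Step 1:
                  M         C         A         D
  Initial   0.02184    0.1287   0.06292   0.03937
  Change    0.01624   0.02435  -0.02435  -0.02435
  Equil     0.03808    0.1531   0.03857   0.01502
  solve Keq expr → x = -0.008118; check Q = 3.7360e-05
Then remove 0.01069 M of A.
Step 2:
                  M         C         A         D
  Initial   0.03808    0.1531   0.02788   0.01502
  Change  -0.001903 -0.002855  0.002855  0.002855
  Equil     0.03617    0.1502   0.03073   0.01787
  solve Keq expr → x = 9.5172e-04; check Q = 3.7360e-05
Then add 0.02367 M of M.
Step 3:
                  M         C         A         D
  Initial   0.05984    0.1502   0.03073   0.01787
  Change  -0.002325 -0.003487  0.003487  0.003487
  Equil     0.05752    0.1467   0.03422   0.02136
  solve Keq expr → x = 0.001162; check Q = 3.7360e-05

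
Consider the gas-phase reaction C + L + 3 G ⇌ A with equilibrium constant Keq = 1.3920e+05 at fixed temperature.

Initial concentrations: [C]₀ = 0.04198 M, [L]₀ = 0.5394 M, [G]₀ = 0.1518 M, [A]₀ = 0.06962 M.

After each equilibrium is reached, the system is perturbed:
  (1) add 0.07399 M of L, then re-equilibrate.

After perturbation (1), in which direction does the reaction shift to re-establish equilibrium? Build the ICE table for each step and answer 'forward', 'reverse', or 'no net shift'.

Direction: forward

Q₀ = 879 vs Keq = 1.3920e+05 ⇒ Q<K, forward
Step 1:
                    C           L           G           A
  Initial     0.04198      0.5394      0.1518     0.06962
  Change     -0.03267    -0.03267      -0.098     0.03267
  Equil      0.009313      0.5067      0.0538      0.1023
  solve Keq expr → x = 0.03267; check Q = 1.3920e+05
Then add 0.07399 M of L.
Step 2:
                    C           L           G           A
  Initial    0.009313      0.5807      0.0538      0.1023
  Change  -4.6809e-04 -4.6809e-04   -0.001404  4.6809e-04
  Equil      0.008845      0.5803     0.05239      0.1028
  solve Keq expr → x = 4.6809e-04; check Q = 1.3920e+05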